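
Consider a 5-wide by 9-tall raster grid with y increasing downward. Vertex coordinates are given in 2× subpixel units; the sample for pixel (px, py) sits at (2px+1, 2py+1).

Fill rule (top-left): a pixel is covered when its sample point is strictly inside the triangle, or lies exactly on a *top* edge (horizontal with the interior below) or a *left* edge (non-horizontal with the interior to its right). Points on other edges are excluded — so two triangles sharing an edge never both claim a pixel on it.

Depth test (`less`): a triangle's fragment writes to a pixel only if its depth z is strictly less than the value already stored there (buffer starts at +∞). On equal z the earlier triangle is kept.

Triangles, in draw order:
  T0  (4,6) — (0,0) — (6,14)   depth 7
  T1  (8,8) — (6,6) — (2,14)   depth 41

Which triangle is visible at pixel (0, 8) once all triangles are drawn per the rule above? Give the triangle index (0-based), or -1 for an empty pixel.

T0:
  2·area = 20  (B↔C swapped to make it positive)
  edge (4, 6)→(6, 14): d=(2,8) right/bottom  bias=-1
  edge (6, 14)→(0, 0): d=(-6,-14) top-left  bias=+0
  edge (0, 0)→(4, 6): d=(4,6) right/bottom  bias=-1
    (1,2)@(3, 5): e=[6,12,2] → X
    (2,2)@(5, 5): e=[-10,40,-10] → .
    (1,3)@(3, 7): e=[10,0,10] → X  [on edge]
    (2,3)@(5, 7): e=[-6,28,-2] → .
    (1,4)@(3, 9): e=[14,-12,18] → .
    (2,5)@(5, 11): e=[2,4,14] → X
    (3,5)@(7, 11): e=[-14,32,2] → .
    (2,6)@(5, 13): e=[6,-8,22] → .
  covered (3 px):
    . . . . .
    . . . . .
    . X . . .
    . X . . .
    . . . . .
    . . X . .
    . . . . .
    . . . . .
    . . . . .
T1:
  2·area = 24  (B↔C swapped to make it positive)
  edge (8, 8)→(2, 14): d=(-6,6) right/bottom  bias=-1
  edge (2, 14)→(6, 6): d=(4,-8) top-left  bias=+0
  edge (6, 6)→(8, 8): d=(2,2) right/bottom  bias=-1
    (0,0)@(1, 1): e=[84,-60,0] → .  [on edge]
    (1,1)@(3, 3): e=[60,-36,0] → .  [on edge]
    (2,2)@(5, 5): e=[36,-12,0] → .  [on edge]
    (3,3)@(7, 7): e=[12,12,0] → .  [on edge]
    (4,3)@(9, 7): e=[0,28,-4] → .  [on edge]
    (2,4)@(5, 9): e=[12,4,8] → X
    (3,4)@(7, 9): e=[0,20,4] → .  [on edge]
    (4,4)@(9, 9): e=[-12,36,0] → .  [on edge]
    (2,5)@(5, 11): e=[0,12,12] → .  [on edge]
    (1,6)@(3, 13): e=[0,4,20] → .  [on edge]
    (0,7)@(1, 15): e=[0,-4,28] → .  [on edge]
  covered (1 px):
    . . . . .
    . . . . .
    . . . . .
    . . . . .
    . . X . .
    . . . . .
    . . . . .
    . . . . .
    . . . . .

Z-buffer (winner per pixel, '.' = empty):
  . . . . .
  . . . . .
  . 0 . . .
  . 0 . . .
  . . 1 . .
  . . 0 . .
  . . . . .
  . . . . .
  . . . . .

Answer: -1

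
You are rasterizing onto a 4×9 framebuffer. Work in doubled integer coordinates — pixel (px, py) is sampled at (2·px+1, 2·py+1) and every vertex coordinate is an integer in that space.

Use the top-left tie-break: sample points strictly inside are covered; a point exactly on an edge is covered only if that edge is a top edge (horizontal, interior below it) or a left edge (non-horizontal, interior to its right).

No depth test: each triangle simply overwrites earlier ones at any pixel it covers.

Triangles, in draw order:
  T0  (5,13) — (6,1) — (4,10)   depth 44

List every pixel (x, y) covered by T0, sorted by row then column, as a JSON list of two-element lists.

T0:
  2·area = 15  (B↔C swapped to make it positive)
  edge (5, 13)→(4, 10): d=(-1,-3) top-left  bias=+0
  edge (4, 10)→(6, 1): d=(2,-9) top-left  bias=+0
  edge (6, 1)→(5, 13): d=(-1,12) right/bottom  bias=-1
    (0,0)@(1, 1): e=[0,-45,60] → .  [on edge]
    (1,3)@(3, 7): e=[0,-15,30] → .  [on edge]
    (2,3)@(5, 7): e=[6,3,6] → X
    (3,3)@(7, 7): e=[12,21,-18] → .
    (2,4)@(5, 9): e=[4,7,4] → X
    (3,4)@(7, 9): e=[10,25,-20] → .
    (2,5)@(5, 11): e=[2,11,2] → X
    (3,5)@(7, 11): e=[8,29,-22] → .
    (2,6)@(5, 13): e=[0,15,0] → .  [on edge]
  covered (3 px):
    . . . .
    . . . .
    . . . .
    . . X .
    . . X .
    . . X .
    . . . .
    . . . .
    . . . .

Result: [[2,3],[2,4],[2,5]]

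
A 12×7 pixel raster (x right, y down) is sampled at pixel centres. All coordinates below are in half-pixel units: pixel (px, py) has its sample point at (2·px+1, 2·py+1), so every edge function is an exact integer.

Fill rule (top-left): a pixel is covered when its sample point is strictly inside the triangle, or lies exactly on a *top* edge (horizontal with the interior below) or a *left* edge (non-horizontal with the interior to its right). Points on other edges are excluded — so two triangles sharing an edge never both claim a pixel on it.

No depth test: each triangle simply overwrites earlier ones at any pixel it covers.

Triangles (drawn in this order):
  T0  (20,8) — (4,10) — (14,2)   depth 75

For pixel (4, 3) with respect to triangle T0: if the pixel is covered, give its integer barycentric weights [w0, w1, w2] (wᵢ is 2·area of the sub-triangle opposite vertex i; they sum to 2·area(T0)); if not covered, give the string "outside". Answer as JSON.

T0:
  2·area = 108
  edge (20, 8)→(4, 10): d=(-16,2) right/bottom  bias=-1
  edge (4, 10)→(14, 2): d=(10,-8) top-left  bias=+0
  edge (14, 2)→(20, 8): d=(6,6) right/bottom  bias=-1
    (6,0)@(13, 1): e=[126,-18,0] → ·  [on edge]
    (6,1)@(13, 3): e=[94,2,12] → #
    (7,1)@(15, 3): e=[90,18,0] → ·  [on edge]
    (5,2)@(11, 5): e=[66,6,36] → #
    (7,2)@(15, 5): e=[58,38,12] → #
    (8,2)@(17, 5): e=[54,54,0] → ·  [on edge]
    (4,3)@(9, 7): e=[38,10,60] → #
    (8,3)@(17, 7): e=[22,74,12] → #
    (9,3)@(19, 7): e=[18,90,0] → ·  [on edge]
    (3,4)@(7, 9): e=[10,14,84] → #
    (6,4)@(13, 9): e=[-2,62,48] → ·
    (7,4)@(15, 9): e=[-6,78,36] → ·
    (10,4)@(21, 9): e=[-18,126,0] → ·  [on edge]
    (11,5)@(23, 11): e=[-54,162,0] → ·  [on edge]
  covered (12 px):
    · · · · · · · · · · · ·
    · · · · · · # · · · · ·
    · · · · · # # # · · · ·
    · · · · # # # # # · · ·
    · · · # # # · · · · · ·
    · · · · · · · · · · · ·
    · · · · · · · · · · · ·

Final: [10,60,38]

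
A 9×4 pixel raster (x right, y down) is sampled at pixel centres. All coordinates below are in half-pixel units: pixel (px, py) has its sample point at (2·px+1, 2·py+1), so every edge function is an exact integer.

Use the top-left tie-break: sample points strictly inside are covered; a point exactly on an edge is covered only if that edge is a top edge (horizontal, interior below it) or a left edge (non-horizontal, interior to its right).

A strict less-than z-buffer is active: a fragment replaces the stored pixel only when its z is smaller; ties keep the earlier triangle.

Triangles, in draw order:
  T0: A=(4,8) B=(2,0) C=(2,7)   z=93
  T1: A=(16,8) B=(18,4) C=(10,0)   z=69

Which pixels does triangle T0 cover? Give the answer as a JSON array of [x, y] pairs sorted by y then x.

T0:
  2·area = 14  (B↔C swapped to make it positive)
  edge (4, 8)→(2, 7): d=(-2,-1) top-left  bias=+0
  edge (2, 7)→(2, 0): d=(0,-7) top-left  bias=+0
  edge (2, 0)→(4, 8): d=(2,8) right/bottom  bias=-1
    (1,2)@(3, 5): e=[5,7,2] → X
    (2,2)@(5, 5): e=[7,21,-14] → .
    (1,3)@(3, 7): e=[1,7,6] → X
    (2,3)@(5, 7): e=[3,21,-10] → .
  covered (2 px):
    . . . . . . . . .
    . . . . . . . . .
    . X . . . . . . .
    . X . . . . . . .
T1:
  2·area = 40  (B↔C swapped to make it positive)
  edge (16, 8)→(10, 0): d=(-6,-8) top-left  bias=+0
  edge (10, 0)→(18, 4): d=(8,4) right/bottom  bias=-1
  edge (18, 4)→(16, 8): d=(-2,4) right/bottom  bias=-1
    (5,0)@(11, 1): e=[2,4,34] → X
    (6,0)@(13, 1): e=[18,-4,26] → .
    (5,1)@(11, 3): e=[-10,20,30] → .
    (6,1)@(13, 3): e=[6,12,22] → X
    (7,1)@(15, 3): e=[22,4,14] → X
    (8,1)@(17, 3): e=[38,-4,6] → .
    (6,2)@(13, 5): e=[-6,28,18] → .
    (7,2)@(15, 5): e=[10,20,10] → X
    (8,2)@(17, 5): e=[26,12,2] → X
    (7,3)@(15, 7): e=[-2,36,6] → .
    (8,3)@(17, 7): e=[14,28,-2] → .
  covered (5 px):
    . . . . . X . . .
    . . . . . . X X .
    . . . . . . . X X
    . . . . . . . . .

Result: [[1,2],[1,3]]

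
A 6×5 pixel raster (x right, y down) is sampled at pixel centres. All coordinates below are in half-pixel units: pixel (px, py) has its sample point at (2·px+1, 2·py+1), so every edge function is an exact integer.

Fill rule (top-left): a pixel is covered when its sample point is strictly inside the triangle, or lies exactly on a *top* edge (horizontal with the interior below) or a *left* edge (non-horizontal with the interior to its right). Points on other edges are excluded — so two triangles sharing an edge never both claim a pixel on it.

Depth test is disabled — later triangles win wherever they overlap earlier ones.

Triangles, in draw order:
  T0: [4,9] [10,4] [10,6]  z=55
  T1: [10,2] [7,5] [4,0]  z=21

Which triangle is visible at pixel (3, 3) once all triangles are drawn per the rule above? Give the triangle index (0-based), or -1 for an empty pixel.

T0:
  2·area = 12
  edge (4, 9)→(10, 4): d=(6,-5) top-left  bias=+0
  edge (10, 4)→(10, 6): d=(0,2) right/bottom  bias=-1
  edge (10, 6)→(4, 9): d=(-6,3) right/bottom  bias=-1
    (4,2)@(9, 5): e=[1,2,9] → X
    (5,2)@(11, 5): e=[11,-2,3] → .
    (3,3)@(7, 7): e=[3,6,3] → X
    (4,3)@(9, 7): e=[13,2,-3] → .
    (3,4)@(7, 9): e=[15,6,-9] → .
  covered (2 px):
    . . . . . .
    . . . . . .
    . . . . X .
    . . . X . .
    . . . . . .
T1:
  2·area = 24
  edge (10, 2)→(7, 5): d=(-3,3) right/bottom  bias=-1
  edge (7, 5)→(4, 0): d=(-3,-5) top-left  bias=+0
  edge (4, 0)→(10, 2): d=(6,2) right/bottom  bias=-1
    (2,0)@(5, 1): e=[18,2,4] → X
    (3,0)@(7, 1): e=[12,12,0] → .  [on edge]
    (5,0)@(11, 1): e=[0,32,-8] → .  [on edge]
    (2,1)@(5, 3): e=[12,-4,16] → .
    (3,1)@(7, 3): e=[6,6,12] → X
    (4,1)@(9, 3): e=[0,16,8] → .  [on edge]
    (3,2)@(7, 5): e=[0,0,24] → .  [on edge]
    (2,3)@(5, 7): e=[0,-16,40] → .  [on edge]
    (1,4)@(3, 9): e=[0,-32,56] → .  [on edge]
  covered (2 px):
    . . X . . .
    . . . X . .
    . . . . . .
    . . . . . .
    . . . . . .

Z-buffer (winner per pixel, '.' = empty):
  . . 1 . . .
  . . . 1 . .
  . . . . 0 .
  . . . 0 . .
  . . . . . .

Answer: 0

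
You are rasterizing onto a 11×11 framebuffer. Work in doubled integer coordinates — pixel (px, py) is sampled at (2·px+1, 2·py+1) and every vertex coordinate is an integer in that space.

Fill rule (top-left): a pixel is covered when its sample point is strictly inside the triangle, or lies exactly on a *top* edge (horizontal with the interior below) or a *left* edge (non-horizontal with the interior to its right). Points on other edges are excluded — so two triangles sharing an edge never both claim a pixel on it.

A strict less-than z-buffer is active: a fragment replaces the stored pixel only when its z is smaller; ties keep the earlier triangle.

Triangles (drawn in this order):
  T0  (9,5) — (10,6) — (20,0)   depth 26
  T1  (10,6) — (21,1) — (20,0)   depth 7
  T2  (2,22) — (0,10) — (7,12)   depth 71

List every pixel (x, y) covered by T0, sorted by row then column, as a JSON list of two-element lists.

T0:
  2·area = 16  (B↔C swapped to make it positive)
  edge (9, 5)→(20, 0): d=(11,-5) top-left  bias=+0
  edge (20, 0)→(10, 6): d=(-10,6) right/bottom  bias=-1
  edge (10, 6)→(9, 5): d=(-1,-1) top-left  bias=+0
    (2,0)@(5, 1): e=[-64,80,0] → ·  [on edge]
    (3,1)@(7, 3): e=[-32,48,0] → ·  [on edge]
    (7,1)@(15, 3): e=[8,0,8] → ·  [on edge]
    (4,2)@(9, 5): e=[0,16,0] → █  [on edge]
    (5,2)@(11, 5): e=[10,4,2] → █
    (6,2)@(13, 5): e=[20,-8,4] → ·
    (4,3)@(9, 7): e=[22,-4,-2] → ·
    (5,3)@(11, 7): e=[32,-16,0] → ·  [on edge]
    (2,4)@(5, 9): e=[24,0,-8] → ·  [on edge]
    (6,4)@(13, 9): e=[64,-48,0] → ·  [on edge]
    (7,5)@(15, 11): e=[96,-80,0] → ·  [on edge]
    (8,6)@(17, 13): e=[128,-112,0] → ·  [on edge]
    (9,7)@(19, 15): e=[160,-144,0] → ·  [on edge]
    (10,8)@(21, 17): e=[192,-176,0] → ·  [on edge]
  covered (2 px):
    · · · · · · · · · · ·
    · · · · · · · · · · ·
    · · · · █ █ · · · · ·
    · · · · · · · · · · ·
    · · · · · · · · · · ·
    · · · · · · · · · · ·
    · · · · · · · · · · ·
    · · · · · · · · · · ·
    · · · · · · · · · · ·
    · · · · · · · · · · ·
    · · · · · · · · · · ·
T1:
  2·area = 16  (B↔C swapped to make it positive)
  edge (10, 6)→(20, 0): d=(10,-6) top-left  bias=+0
  edge (20, 0)→(21, 1): d=(1,1) right/bottom  bias=-1
  edge (21, 1)→(10, 6): d=(-11,5) right/bottom  bias=-1
    (9,0)@(19, 1): e=[4,2,10] → █
    (10,0)@(21, 1): e=[16,0,0] → ·  [on edge]
    (7,1)@(15, 3): e=[0,8,8] → █  [on edge]
    (8,1)@(17, 3): e=[12,6,-2] → ·
    (9,1)@(19, 3): e=[24,4,-12] → ·
    (7,2)@(15, 5): e=[20,10,-14] → ·
    (2,4)@(5, 9): e=[0,24,-8] → ·  [on edge]
  covered (2 px):
    · · · · · · · · · █ ·
    · · · · · · · █ · · ·
    · · · · · · · · · · ·
    · · · · · · · · · · ·
    · · · · · · · · · · ·
    · · · · · · · · · · ·
    · · · · · · · · · · ·
    · · · · · · · · · · ·
    · · · · · · · · · · ·
    · · · · · · · · · · ·
    · · · · · · · · · · ·
T2:
  2·area = 80
  edge (2, 22)→(0, 10): d=(-2,-12) top-left  bias=+0
  edge (0, 10)→(7, 12): d=(7,2) right/bottom  bias=-1
  edge (7, 12)→(2, 22): d=(-5,10) right/bottom  bias=-1
    (0,5)@(1, 11): e=[10,5,65] → █
    (1,5)@(3, 11): e=[34,1,45] → █
    (2,5)@(5, 11): e=[58,-3,25] → ·
    (0,6)@(1, 13): e=[6,19,55] → █
    (2,6)@(5, 13): e=[54,11,15] → █
    (3,6)@(7, 13): e=[78,7,-5] → ·
    (0,7)@(1, 15): e=[2,33,45] → █
    (3,7)@(7, 15): e=[74,21,-15] → ·
    (0,8)@(1, 17): e=[-2,47,35] → ·
    (1,8)@(3, 17): e=[22,43,15] → █
    (2,8)@(5, 17): e=[46,39,-5] → ·
    (1,9)@(3, 19): e=[18,57,5] → █
  covered (10 px):
    · · · · · · · · · · ·
    · · · · · · · · · · ·
    · · · · · · · · · · ·
    · · · · · · · · · · ·
    · · · · · · · · · · ·
    █ █ · · · · · · · · ·
    █ █ █ · · · · · · · ·
    █ █ █ · · · · · · · ·
    · █ · · · · · · · · ·
    · █ · · · · · · · · ·
    · · · · · · · · · · ·

Answer: [[4,2],[5,2]]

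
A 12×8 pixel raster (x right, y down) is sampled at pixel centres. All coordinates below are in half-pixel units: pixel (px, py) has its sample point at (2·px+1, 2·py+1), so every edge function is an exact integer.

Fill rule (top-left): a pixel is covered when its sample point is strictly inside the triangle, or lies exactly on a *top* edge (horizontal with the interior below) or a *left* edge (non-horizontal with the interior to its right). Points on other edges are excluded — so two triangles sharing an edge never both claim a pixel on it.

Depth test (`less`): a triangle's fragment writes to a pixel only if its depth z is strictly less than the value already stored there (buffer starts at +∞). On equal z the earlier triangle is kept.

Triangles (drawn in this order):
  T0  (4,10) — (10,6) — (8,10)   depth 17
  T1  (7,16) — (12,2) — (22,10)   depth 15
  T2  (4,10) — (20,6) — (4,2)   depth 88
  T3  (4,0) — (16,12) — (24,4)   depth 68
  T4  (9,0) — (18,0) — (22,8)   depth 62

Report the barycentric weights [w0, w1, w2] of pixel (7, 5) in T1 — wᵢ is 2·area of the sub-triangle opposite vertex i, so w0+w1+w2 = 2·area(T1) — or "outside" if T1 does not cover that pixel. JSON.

T0:
  2·area = 16
  edge (4, 10)→(10, 6): d=(6,-4) top-left  bias=+0
  edge (10, 6)→(8, 10): d=(-2,4) right/bottom  bias=-1
  edge (8, 10)→(4, 10): d=(-4,0) right/bottom  bias=-1
    (4,3)@(9, 7): e=[2,2,12] → #
    (5,3)@(11, 7): e=[10,-6,12] → ·
    (3,4)@(7, 9): e=[6,6,4] → #
    (4,4)@(9, 9): e=[14,-2,4] → ·
    (3,5)@(7, 11): e=[18,2,-4] → ·
  covered (2 px):
    · · · · · · · · · · · ·
    · · · · · · · · · · · ·
    · · · · · · · · · · · ·
    · · · · # · · · · · · ·
    · · · # · · · · · · · ·
    · · · · · · · · · · · ·
    · · · · · · · · · · · ·
    · · · · · · · · · · · ·
T1:
  2·area = 180
  edge (7, 16)→(12, 2): d=(5,-14) top-left  bias=+0
  edge (12, 2)→(22, 10): d=(10,8) right/bottom  bias=-1
  edge (22, 10)→(7, 16): d=(-15,6) right/bottom  bias=-1
    (6,1)@(13, 3): e=[19,2,159] → #
    (7,1)@(15, 3): e=[47,-14,147] → ·
    (5,2)@(11, 5): e=[1,38,141] → #
    (7,2)@(15, 5): e=[57,6,117] → #
    (8,2)@(17, 5): e=[85,-10,105] → ·
    (5,3)@(11, 7): e=[11,58,111] → #
    (8,3)@(17, 7): e=[95,10,75] → #
    (9,3)@(19, 7): e=[123,-6,63] → ·
    (5,4)@(11, 9): e=[21,78,81] → #
    (9,4)@(19, 9): e=[133,14,33] → #
    (10,4)@(21, 9): e=[161,-2,21] → ·
    (4,5)@(9, 11): e=[3,114,63] → #
  covered (23 px):
    · · · · · · · · · · · ·
    · · · · · · # · · · · ·
    · · · · · # # # · · · ·
    · · · · · # # # # · · ·
    · · · · · # # # # # · ·
    · · · · # # # # # # · ·
    · · · · # # # · · · · ·
    · · · · # · · · · · · ·
T2:
  2·area = 128  (B↔C swapped to make it positive)
  edge (4, 10)→(4, 2): d=(0,-8) top-left  bias=+0
  edge (4, 2)→(20, 6): d=(16,4) right/bottom  bias=-1
  edge (20, 6)→(4, 10): d=(-16,4) right/bottom  bias=-1
    (2,1)@(5, 3): e=[8,12,108] → #
    (3,1)@(7, 3): e=[24,4,100] → #
    (4,1)@(9, 3): e=[40,-4,92] → ·
    (2,2)@(5, 5): e=[8,44,76] → #
    (4,2)@(9, 5): e=[40,28,60] → #
    (5,2)@(11, 5): e=[56,20,52] → #
    (6,2)@(13, 5): e=[72,12,44] → #
    (7,2)@(15, 5): e=[88,4,36] → #
    (8,2)@(17, 5): e=[104,-4,28] → ·
    (2,3)@(5, 7): e=[8,76,44] → #
    (8,3)@(17, 7): e=[104,28,-4] → ·
    (2,4)@(5, 9): e=[8,108,12] → #
  covered (16 px):
    · · · · · · · · · · · ·
    · · # # · · · · · · · ·
    · · # # # # # # · · · ·
    · · # # # # # # · · · ·
    · · # # · · · · · · · ·
    · · · · · · · · · · · ·
    · · · · · · · · · · · ·
    · · · · · · · · · · · ·
T3:
  2·area = 192  (B↔C swapped to make it positive)
  edge (4, 0)→(24, 4): d=(20,4) right/bottom  bias=-1
  edge (24, 4)→(16, 12): d=(-8,8) right/bottom  bias=-1
  edge (16, 12)→(4, 0): d=(-12,-12) top-left  bias=+0
    (2,0)@(5, 1): e=[16,176,0] → #  [on edge]
    (3,0)@(7, 1): e=[8,160,24] → #
    (4,0)@(9, 1): e=[0,144,48] → ·  [on edge]
    (2,1)@(5, 3): e=[56,160,-24] → ·
    (3,1)@(7, 3): e=[48,144,0] → #  [on edge]
    (4,1)@(9, 3): e=[40,128,24] → #
    (5,1)@(11, 3): e=[32,112,48] → #
    (6,1)@(13, 3): e=[24,96,72] → #
    (7,1)@(15, 3): e=[16,80,96] → #
    (8,1)@(17, 3): e=[8,64,120] → #
    (9,1)@(19, 3): e=[0,48,144] → ·  [on edge]
    (3,2)@(7, 5): e=[88,128,-24] → ·
    (4,2)@(9, 5): e=[80,112,0] → #  [on edge]
    (11,2)@(23, 5): e=[24,0,168] → ·  [on edge]
    (5,3)@(11, 7): e=[112,80,0] → #  [on edge]
    (10,3)@(21, 7): e=[72,0,120] → ·  [on edge]
    (6,4)@(13, 9): e=[144,48,0] → #  [on edge]
    (9,4)@(19, 9): e=[120,0,72] → ·  [on edge]
    (7,5)@(15, 11): e=[176,16,0] → #  [on edge]
    (8,5)@(17, 11): e=[168,0,24] → ·  [on edge]
    (7,6)@(15, 13): e=[216,0,-24] → ·  [on edge]
    (8,6)@(17, 13): e=[208,-16,0] → ·  [on edge]
    (6,7)@(13, 15): e=[264,0,-72] → ·  [on edge]
    (9,7)@(19, 15): e=[240,-48,0] → ·  [on edge]
  covered (24 px):
    · · # # · · · · · · · ·
    · · · # # # # # # · · ·
    · · · · # # # # # # # ·
    · · · · · # # # # # · ·
    · · · · · · # # # · · ·
    · · · · · · · # · · · ·
    · · · · · · · · · · · ·
    · · · · · · · · · · · ·
T4:
  2·area = 72
  edge (9, 0)→(18, 0): d=(9,0) top-left  bias=+0
  edge (18, 0)→(22, 8): d=(4,8) right/bottom  bias=-1
  edge (22, 8)→(9, 0): d=(-13,-8) top-left  bias=+0
    (5,0)@(11, 1): e=[9,60,3] → #
    (6,0)@(13, 1): e=[9,44,19] → #
    (7,0)@(15, 1): e=[9,28,35] → #
    (8,0)@(17, 1): e=[9,12,51] → #
    (9,0)@(19, 1): e=[9,-4,67] → ·
    (5,1)@(11, 3): e=[27,68,-23] → ·
    (6,1)@(13, 3): e=[27,52,-7] → ·
    (7,1)@(15, 3): e=[27,36,9] → #
    (9,1)@(19, 3): e=[27,4,41] → #
    (10,1)@(21, 3): e=[27,-12,57] → ·
    (7,2)@(15, 5): e=[45,44,-17] → ·
    (8,2)@(17, 5): e=[45,28,-1] → ·
  covered (9 px):
    · · · · · # # # # · · ·
    · · · · · · · # # # · ·
    · · · · · · · · · # · ·
    · · · · · · · · · · # ·
    · · · · · · · · · · · ·
    · · · · · · · · · · · ·
    · · · · · · · · · · · ·
    · · · · · · · · · · · ·

Result: [66,27,87]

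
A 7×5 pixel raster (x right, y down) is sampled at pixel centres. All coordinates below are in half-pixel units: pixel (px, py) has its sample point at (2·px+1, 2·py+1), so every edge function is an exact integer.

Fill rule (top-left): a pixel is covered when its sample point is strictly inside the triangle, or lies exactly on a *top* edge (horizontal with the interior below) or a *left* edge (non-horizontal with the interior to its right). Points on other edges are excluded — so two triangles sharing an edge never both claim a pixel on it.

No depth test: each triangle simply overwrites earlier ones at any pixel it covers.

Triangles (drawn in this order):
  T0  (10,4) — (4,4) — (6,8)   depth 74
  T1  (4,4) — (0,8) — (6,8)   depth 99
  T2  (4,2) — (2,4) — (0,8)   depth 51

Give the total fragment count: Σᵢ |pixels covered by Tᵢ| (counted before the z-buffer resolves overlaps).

T0:
  2·area = 24  (B↔C swapped to make it positive)
  edge (10, 4)→(6, 8): d=(-4,4) right/bottom  bias=-1
  edge (6, 8)→(4, 4): d=(-2,-4) top-left  bias=+0
  edge (4, 4)→(10, 4): d=(6,0) top-left  bias=+0
    (6,0)@(13, 1): e=[0,42,-18] → .  [on edge]
    (5,1)@(11, 3): e=[0,30,-6] → .  [on edge]
    (2,2)@(5, 5): e=[16,2,6] → X
    (3,2)@(7, 5): e=[8,10,6] → X
    (4,2)@(9, 5): e=[0,18,6] → .  [on edge]
    (2,3)@(5, 7): e=[8,-2,18] → .
    (3,3)@(7, 7): e=[0,6,18] → .  [on edge]
    (2,4)@(5, 9): e=[0,-6,30] → .  [on edge]
  covered (2 px):
    . . . . . . .
    . . . . . . .
    . . X X . . .
    . . . . . . .
    . . . . . . .
T1:
  2·area = 24  (B↔C swapped to make it positive)
  edge (4, 4)→(6, 8): d=(2,4) right/bottom  bias=-1
  edge (6, 8)→(0, 8): d=(-6,0) right/bottom  bias=-1
  edge (0, 8)→(4, 4): d=(4,-4) top-left  bias=+0
    (3,0)@(7, 1): e=[-18,42,0] → .  [on edge]
    (2,1)@(5, 3): e=[-6,30,0] → .  [on edge]
    (1,2)@(3, 5): e=[6,18,0] → X  [on edge]
    (2,2)@(5, 5): e=[-2,18,8] → .
    (0,3)@(1, 7): e=[18,6,0] → X  [on edge]
    (2,3)@(5, 7): e=[2,6,16] → X
    (3,3)@(7, 7): e=[-6,6,24] → .
    (0,4)@(1, 9): e=[22,-6,8] → .
    (1,4)@(3, 9): e=[14,-6,16] → .
    (2,4)@(5, 9): e=[6,-6,24] → .
  covered (4 px):
    . . . . . . .
    . . . . . . .
    . X . . . . .
    X X X . . . .
    . . . . . . .
T2:
  2·area = 4  (B↔C swapped to make it positive)
  edge (4, 2)→(0, 8): d=(-4,6) right/bottom  bias=-1
  edge (0, 8)→(2, 4): d=(2,-4) top-left  bias=+0
  edge (2, 4)→(4, 2): d=(2,-2) top-left  bias=+0
    (2,0)@(5, 1): e=[-2,6,0] → .  [on edge]
    (1,1)@(3, 3): e=[2,2,0] → X  [on edge]
    (2,1)@(5, 3): e=[-10,10,4] → .
    (0,2)@(1, 5): e=[6,-2,0] → .  [on edge]
    (1,2)@(3, 5): e=[-6,6,4] → .
  covered (1 px):
    . . . . . . .
    . X . . . . .
    . . . . . . .
    . . . . . . .
    . . . . . . .

Final: 7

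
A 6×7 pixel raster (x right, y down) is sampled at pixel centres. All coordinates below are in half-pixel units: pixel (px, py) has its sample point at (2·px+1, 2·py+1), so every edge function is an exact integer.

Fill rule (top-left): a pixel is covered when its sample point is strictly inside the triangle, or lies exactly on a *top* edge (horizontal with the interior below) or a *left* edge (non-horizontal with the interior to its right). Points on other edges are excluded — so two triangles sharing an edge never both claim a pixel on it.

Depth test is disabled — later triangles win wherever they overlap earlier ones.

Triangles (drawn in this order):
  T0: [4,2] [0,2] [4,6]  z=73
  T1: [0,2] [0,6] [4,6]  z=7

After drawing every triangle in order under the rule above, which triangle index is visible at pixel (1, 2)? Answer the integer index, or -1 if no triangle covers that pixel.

T0:
  2·area = 16  (B↔C swapped to make it positive)
  edge (4, 2)→(4, 6): d=(0,4) right/bottom  bias=-1
  edge (4, 6)→(0, 2): d=(-4,-4) top-left  bias=+0
  edge (0, 2)→(4, 2): d=(4,0) top-left  bias=+0
    (0,1)@(1, 3): e=[12,0,4] → X  [on edge]
    (1,1)@(3, 3): e=[4,8,4] → X
    (2,1)@(5, 3): e=[-4,16,4] → .
    (0,2)@(1, 5): e=[12,-8,12] → .
    (1,2)@(3, 5): e=[4,0,12] → X  [on edge]
    (2,2)@(5, 5): e=[-4,8,12] → .
    (1,3)@(3, 7): e=[4,-8,20] → .
    (2,3)@(5, 7): e=[-4,0,20] → .  [on edge]
    (3,4)@(7, 9): e=[-12,0,28] → .  [on edge]
    (4,5)@(9, 11): e=[-20,0,36] → .  [on edge]
    (5,6)@(11, 13): e=[-28,0,44] → .  [on edge]
  covered (3 px):
    . . . . . .
    X X . . . .
    . X . . . .
    . . . . . .
    . . . . . .
    . . . . . .
    . . . . . .
T1:
  2·area = 16  (B↔C swapped to make it positive)
  edge (0, 2)→(4, 6): d=(4,4) right/bottom  bias=-1
  edge (4, 6)→(0, 6): d=(-4,0) right/bottom  bias=-1
  edge (0, 6)→(0, 2): d=(0,-4) top-left  bias=+0
    (0,1)@(1, 3): e=[0,12,4] → .  [on edge]
    (0,2)@(1, 5): e=[8,4,4] → X
    (1,2)@(3, 5): e=[0,4,12] → .  [on edge]
    (0,3)@(1, 7): e=[16,-4,4] → .
    (2,3)@(5, 7): e=[0,-4,20] → .  [on edge]
    (3,4)@(7, 9): e=[0,-12,28] → .  [on edge]
    (4,5)@(9, 11): e=[0,-20,36] → .  [on edge]
    (5,6)@(11, 13): e=[0,-28,44] → .  [on edge]
  covered (1 px):
    . . . . . .
    . . . . . .
    X . . . . .
    . . . . . .
    . . . . . .
    . . . . . .
    . . . . . .

Z-buffer (winner per pixel, '.' = empty):
  . . . . . .
  0 0 . . . .
  1 0 . . . .
  . . . . . .
  . . . . . .
  . . . . . .
  . . . . . .

Final: 0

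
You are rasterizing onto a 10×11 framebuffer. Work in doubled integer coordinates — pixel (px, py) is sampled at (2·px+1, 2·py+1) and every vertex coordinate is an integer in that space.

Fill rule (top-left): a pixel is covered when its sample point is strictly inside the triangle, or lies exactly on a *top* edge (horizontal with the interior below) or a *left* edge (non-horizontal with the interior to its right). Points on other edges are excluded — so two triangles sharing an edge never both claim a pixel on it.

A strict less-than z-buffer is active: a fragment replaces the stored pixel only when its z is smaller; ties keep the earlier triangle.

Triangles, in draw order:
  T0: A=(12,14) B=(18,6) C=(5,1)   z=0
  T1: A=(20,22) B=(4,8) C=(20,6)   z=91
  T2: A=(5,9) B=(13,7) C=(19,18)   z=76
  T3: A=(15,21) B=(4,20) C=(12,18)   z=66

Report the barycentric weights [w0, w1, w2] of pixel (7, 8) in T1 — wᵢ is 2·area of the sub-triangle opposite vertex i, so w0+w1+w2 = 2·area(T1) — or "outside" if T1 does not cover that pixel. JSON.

T0:
  2·area = 134  (B↔C swapped to make it positive)
  edge (12, 14)→(5, 1): d=(-7,-13) top-left  bias=+0
  edge (5, 1)→(18, 6): d=(13,5) right/bottom  bias=-1
  edge (18, 6)→(12, 14): d=(-6,8) right/bottom  bias=-1
    (2,0)@(5, 1): e=[0,0,134] → .  [on edge]
    (3,1)@(7, 3): e=[12,16,106] → X
    (4,1)@(9, 3): e=[38,6,90] → X
    (5,1)@(11, 3): e=[64,-4,74] → .
    (3,2)@(7, 5): e=[-2,42,94] → .
    (4,2)@(9, 5): e=[24,32,78] → X
    (5,2)@(11, 5): e=[50,22,62] → X
    (6,2)@(13, 5): e=[76,12,46] → X
    (7,2)@(15, 5): e=[102,2,30] → X
    (8,2)@(17, 5): e=[128,-8,14] → .
    (4,3)@(9, 7): e=[10,58,66] → X
    (8,3)@(17, 7): e=[114,18,2] → X
  covered (16 px):
    . . . . . . . . . .
    . . . X X . . . . .
    . . . . X X X X . .
    . . . . X X X X X .
    . . . . . X X X . .
    . . . . . X X . . .
    . . . . . . . . . .
    . . . . . . . . . .
    . . . . . . . . . .
    . . . . . . . . . .
    . . . . . . . . . .
T1:
  2·area = 256
  edge (20, 22)→(4, 8): d=(-16,-14) top-left  bias=+0
  edge (4, 8)→(20, 6): d=(16,-2) top-left  bias=+0
  edge (20, 6)→(20, 22): d=(0,16) right/bottom  bias=-1
    (6,3)@(13, 7): e=[142,2,112] → X
    (7,3)@(15, 7): e=[170,6,80] → X
    (8,3)@(17, 7): e=[198,10,48] → X
    (9,3)@(19, 7): e=[226,14,16] → X
    (3,4)@(7, 9): e=[26,22,208] → X
    (4,4)@(9, 9): e=[54,26,176] → X
    (5,4)@(11, 9): e=[82,30,144] → X
    (3,5)@(7, 11): e=[-6,54,208] → .
    (4,5)@(9, 11): e=[22,58,176] → X
    (4,6)@(9, 13): e=[-10,90,176] → .
    (5,6)@(11, 13): e=[18,94,144] → X
    (5,7)@(11, 15): e=[-14,126,144] → .
  covered (32 px):
    . . . . . . . . . .
    . . . . . . . . . .
    . . . . . . . . . .
    . . . . . . X X X X
    . . . X X X X X X X
    . . . . X X X X X X
    . . . . . X X X X X
    . . . . . . X X X X
    . . . . . . . X X X
    . . . . . . . . X X
    . . . . . . . . . X
T2:
  2·area = 100
  edge (5, 9)→(13, 7): d=(8,-2) top-left  bias=+0
  edge (13, 7)→(19, 18): d=(6,11) right/bottom  bias=-1
  edge (19, 18)→(5, 9): d=(-14,-9) top-left  bias=+0
    (6,3)@(13, 7): e=[0,0,100] → .  [on edge]
    (2,4)@(5, 9): e=[0,100,0] → X  [on edge]
    (3,4)@(7, 9): e=[4,78,18] → X
    (4,4)@(9, 9): e=[8,56,36] → X
    (5,4)@(11, 9): e=[12,34,54] → X
    (6,4)@(13, 9): e=[16,12,72] → X
    (7,4)@(15, 9): e=[20,-10,90] → .
    (2,5)@(5, 11): e=[16,112,-28] → .
    (3,5)@(7, 11): e=[20,90,-10] → .
    (4,5)@(9, 11): e=[24,68,8] → X
    (7,5)@(15, 11): e=[36,2,62] → X
    (8,5)@(17, 11): e=[40,-20,80] → .
  covered (13 px):
    . . . . . . . . . .
    . . . . . . . . . .
    . . . . . . . . . .
    . . . . . . . . . .
    . . X X X X X . . .
    . . . . X X X X . .
    . . . . . . X X . .
    . . . . . . . X X .
    . . . . . . . . . .
    . . . . . . . . . .
    . . . . . . . . . .
T3:
  2·area = 30
  edge (15, 21)→(4, 20): d=(-11,-1) top-left  bias=+0
  edge (4, 20)→(12, 18): d=(8,-2) top-left  bias=+0
  edge (12, 18)→(15, 21): d=(3,3) right/bottom  bias=-1
    (0,3)@(1, 7): e=[140,-110,0] → .  [on edge]
    (1,4)@(3, 9): e=[120,-90,0] → .  [on edge]
    (2,5)@(5, 11): e=[100,-70,0] → .  [on edge]
    (3,6)@(7, 13): e=[80,-50,0] → .  [on edge]
    (4,7)@(9, 15): e=[60,-30,0] → .  [on edge]
    (5,8)@(11, 17): e=[40,-10,0] → .  [on edge]
    (4,9)@(9, 19): e=[16,2,12] → X
    (5,9)@(11, 19): e=[18,6,6] → X
    (6,9)@(13, 19): e=[20,10,0] → .  [on edge]
    (4,10)@(9, 21): e=[-6,18,18] → .
    (5,10)@(11, 21): e=[-4,22,12] → .
    (7,10)@(15, 21): e=[0,30,0] → .  [on edge]
  covered (2 px):
    . . . . . . . . . .
    . . . . . . . . . .
    . . . . . . . . . .
    . . . . . . . . . .
    . . . . . . . . . .
    . . . . . . . . . .
    . . . . . . . . . .
    . . . . . . . . . .
    . . . . . . . . . .
    . . . . X X . . . .
    . . . . . . . . . .

Answer: [166,80,10]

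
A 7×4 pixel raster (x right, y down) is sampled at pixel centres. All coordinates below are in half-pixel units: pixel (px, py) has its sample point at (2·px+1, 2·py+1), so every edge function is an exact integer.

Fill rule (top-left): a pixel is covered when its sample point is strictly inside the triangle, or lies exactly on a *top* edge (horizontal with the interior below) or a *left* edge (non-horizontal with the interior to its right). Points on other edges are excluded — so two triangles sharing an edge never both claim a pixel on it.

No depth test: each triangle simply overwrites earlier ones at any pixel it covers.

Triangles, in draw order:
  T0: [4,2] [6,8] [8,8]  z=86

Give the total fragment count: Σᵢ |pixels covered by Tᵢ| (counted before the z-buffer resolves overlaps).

T0:
  2·area = 12  (B↔C swapped to make it positive)
  edge (4, 2)→(8, 8): d=(4,6) right/bottom  bias=-1
  edge (8, 8)→(6, 8): d=(-2,0) right/bottom  bias=-1
  edge (6, 8)→(4, 2): d=(-2,-6) top-left  bias=+0
    (2,2)@(5, 5): e=[6,6,0] → #  [on edge]
    (3,2)@(7, 5): e=[-6,6,12] → ·
    (2,3)@(5, 7): e=[14,2,-4] → ·
    (3,3)@(7, 7): e=[2,2,8] → #
    (4,3)@(9, 7): e=[-10,2,20] → ·
  covered (2 px):
    · · · · · · ·
    · · · · · · ·
    · · # · · · ·
    · · · # · · ·

Answer: 2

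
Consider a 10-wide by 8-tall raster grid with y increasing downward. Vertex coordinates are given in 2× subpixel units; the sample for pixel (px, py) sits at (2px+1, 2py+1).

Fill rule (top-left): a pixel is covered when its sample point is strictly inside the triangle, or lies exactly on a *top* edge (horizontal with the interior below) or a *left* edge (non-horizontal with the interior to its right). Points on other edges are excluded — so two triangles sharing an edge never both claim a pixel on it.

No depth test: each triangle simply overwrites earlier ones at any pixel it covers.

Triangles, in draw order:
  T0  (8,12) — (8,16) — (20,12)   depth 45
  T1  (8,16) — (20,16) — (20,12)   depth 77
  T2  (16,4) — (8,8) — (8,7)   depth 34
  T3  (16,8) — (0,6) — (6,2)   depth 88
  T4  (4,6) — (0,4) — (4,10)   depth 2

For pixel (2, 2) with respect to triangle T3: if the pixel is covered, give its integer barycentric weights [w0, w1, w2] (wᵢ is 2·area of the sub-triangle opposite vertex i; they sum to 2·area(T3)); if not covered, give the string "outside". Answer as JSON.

T0:
  2·area = 48  (B↔C swapped to make it positive)
  edge (8, 12)→(20, 12): d=(12,0) top-left  bias=+0
  edge (20, 12)→(8, 16): d=(-12,4) right/bottom  bias=-1
  edge (8, 16)→(8, 12): d=(0,-4) top-left  bias=+0
    (4,6)@(9, 13): e=[12,32,4] → X
    (5,6)@(11, 13): e=[12,24,12] → X
    (6,6)@(13, 13): e=[12,16,20] → X
    (7,6)@(15, 13): e=[12,8,28] → X
    (8,6)@(17, 13): e=[12,0,36] → .  [on edge]
    (4,7)@(9, 15): e=[36,8,4] → X
    (5,7)@(11, 15): e=[36,0,12] → .  [on edge]
    (6,7)@(13, 15): e=[36,-8,20] → .
    (7,7)@(15, 15): e=[36,-16,28] → .
  covered (5 px):
    . . . . . . . . . .
    . . . . . . . . . .
    . . . . . . . . . .
    . . . . . . . . . .
    . . . . . . . . . .
    . . . . . . . . . .
    . . . . X X X X . .
    . . . . X . . . . .
T1:
  2·area = 48  (B↔C swapped to make it positive)
  edge (8, 16)→(20, 12): d=(12,-4) top-left  bias=+0
  edge (20, 12)→(20, 16): d=(0,4) right/bottom  bias=-1
  edge (20, 16)→(8, 16): d=(-12,0) right/bottom  bias=-1
    (8,6)@(17, 13): e=[0,12,36] → X  [on edge]
    (9,6)@(19, 13): e=[8,4,36] → X
    (5,7)@(11, 15): e=[0,36,12] → X  [on edge]
    (6,7)@(13, 15): e=[8,28,12] → X
    (7,7)@(15, 15): e=[16,20,12] → X
  covered (7 px):
    . . . . . . . . . .
    . . . . . . . . . .
    . . . . . . . . . .
    . . . . . . . . . .
    . . . . . . . . . .
    . . . . . . . . . .
    . . . . . . . . X X
    . . . . . X X X X X
T2:
  2·area = 8
  edge (16, 4)→(8, 8): d=(-8,4) right/bottom  bias=-1
  edge (8, 8)→(8, 7): d=(0,-1) top-left  bias=+0
  edge (8, 7)→(16, 4): d=(8,-3) top-left  bias=+0
    (4,3)@(9, 7): e=[4,1,3] → X
    (5,3)@(11, 7): e=[-4,3,9] → .
    (4,4)@(9, 9): e=[-12,1,19] → .
  covered (1 px):
    . . . . . . . . . .
    . . . . . . . . . .
    . . . . . . . . . .
    . . . . X . . . . .
    . . . . . . . . . .
    . . . . . . . . . .
    . . . . . . . . . .
    . . . . . . . . . .
T3:
  2·area = 76
  edge (16, 8)→(0, 6): d=(-16,-2) top-left  bias=+0
  edge (0, 6)→(6, 2): d=(6,-4) top-left  bias=+0
  edge (6, 2)→(16, 8): d=(10,6) right/bottom  bias=-1
    (2,1)@(5, 3): e=[58,2,16] → X
    (3,1)@(7, 3): e=[62,10,4] → X
    (4,1)@(9, 3): e=[66,18,-8] → .
    (1,2)@(3, 5): e=[22,6,48] → X
    (4,2)@(9, 5): e=[34,30,12] → X
    (5,2)@(11, 5): e=[38,38,0] → .  [on edge]
    (1,3)@(3, 7): e=[-10,18,68] → .
    (2,3)@(5, 7): e=[-6,26,56] → .
    (3,3)@(7, 7): e=[-2,34,44] → .
    (4,3)@(9, 7): e=[2,42,32] → X
    (5,3)@(11, 7): e=[6,50,20] → X
    (6,3)@(13, 7): e=[10,58,8] → X
  covered (9 px):
    . . . . . . . . . .
    . . X X . . . . . .
    . X X X X . . . . .
    . . . . X X X . . .
    . . . . . . . . . .
    . . . . . . . . . .
    . . . . . . . . . .
    . . . . . . . . . .
T4:
  2·area = 16  (B↔C swapped to make it positive)
  edge (4, 6)→(4, 10): d=(0,4) right/bottom  bias=-1
  edge (4, 10)→(0, 4): d=(-4,-6) top-left  bias=+0
  edge (0, 4)→(4, 6): d=(4,2) right/bottom  bias=-1
    (0,2)@(1, 5): e=[12,2,2] → X
    (1,2)@(3, 5): e=[4,14,-2] → .
    (0,3)@(1, 7): e=[12,-6,10] → .
    (1,3)@(3, 7): e=[4,6,6] → X
    (2,3)@(5, 7): e=[-4,18,2] → .
    (1,4)@(3, 9): e=[4,-2,14] → .
  covered (2 px):
    . . . . . . . . . .
    . . . . . . . . . .
    X . . . . . . . . .
    . X . . . . . . . .
    . . . . . . . . . .
    . . . . . . . . . .
    . . . . . . . . . .
    . . . . . . . . . .

Result: [14,36,26]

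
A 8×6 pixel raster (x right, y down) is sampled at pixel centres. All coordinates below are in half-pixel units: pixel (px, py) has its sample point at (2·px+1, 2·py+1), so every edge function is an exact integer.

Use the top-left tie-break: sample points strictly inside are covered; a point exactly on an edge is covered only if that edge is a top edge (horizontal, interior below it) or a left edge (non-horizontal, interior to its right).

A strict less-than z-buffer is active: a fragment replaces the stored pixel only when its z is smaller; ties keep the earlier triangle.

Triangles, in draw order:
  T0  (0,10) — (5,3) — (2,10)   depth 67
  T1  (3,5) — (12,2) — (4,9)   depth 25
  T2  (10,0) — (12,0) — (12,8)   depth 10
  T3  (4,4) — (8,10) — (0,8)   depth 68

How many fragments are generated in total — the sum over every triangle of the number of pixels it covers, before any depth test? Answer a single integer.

T0:
  2·area = 14
  edge (0, 10)→(5, 3): d=(5,-7) top-left  bias=+0
  edge (5, 3)→(2, 10): d=(-3,7) right/bottom  bias=-1
  edge (2, 10)→(0, 10): d=(-2,0) right/bottom  bias=-1
    (2,1)@(5, 3): e=[0,0,14] → .  [on edge]
    (1,3)@(3, 7): e=[6,2,6] → X
    (2,3)@(5, 7): e=[20,-12,6] → .
    (0,4)@(1, 9): e=[2,10,2] → X
    (1,4)@(3, 9): e=[16,-4,2] → .
    (0,5)@(1, 11): e=[12,4,-2] → .
  covered (2 px):
    . . . . . . . .
    . . . . . . . .
    . . . . . . . .
    . X . . . . . .
    X . . . . . . .
    . . . . . . . .
T1:
  2·area = 39
  edge (3, 5)→(12, 2): d=(9,-3) top-left  bias=+0
  edge (12, 2)→(4, 9): d=(-8,7) right/bottom  bias=-1
  edge (4, 9)→(3, 5): d=(-1,-4) top-left  bias=+0
    (7,0)@(15, 1): e=[0,-13,52] → .  [on edge]
    (4,1)@(9, 3): e=[0,13,26] → X  [on edge]
    (5,1)@(11, 3): e=[6,-1,34] → .
    (1,2)@(3, 5): e=[0,39,0] → X  [on edge]
    (2,2)@(5, 5): e=[6,25,8] → X
    (3,2)@(7, 5): e=[12,11,16] → X
    (4,2)@(9, 5): e=[18,-3,24] → .
    (1,3)@(3, 7): e=[18,23,-2] → .
    (2,3)@(5, 7): e=[24,9,6] → X
    (3,3)@(7, 7): e=[30,-5,14] → .
    (2,4)@(5, 9): e=[42,-7,4] → .
  covered (5 px):
    . . . . . . . .
    . . . . X . . .
    . X X X . . . .
    . . X . . . . .
    . . . . . . . .
    . . . . . . . .
T2:
  2·area = 16
  edge (10, 0)→(12, 0): d=(2,0) top-left  bias=+0
  edge (12, 0)→(12, 8): d=(0,8) right/bottom  bias=-1
  edge (12, 8)→(10, 0): d=(-2,-8) top-left  bias=+0
    (5,0)@(11, 1): e=[2,8,6] → X
    (6,0)@(13, 1): e=[2,-8,22] → .
    (5,1)@(11, 3): e=[6,8,2] → X
    (6,1)@(13, 3): e=[6,-8,18] → .
    (5,2)@(11, 5): e=[10,8,-2] → .
  covered (2 px):
    . . . . . X . .
    . . . . . X . .
    . . . . . . . .
    . . . . . . . .
    . . . . . . . .
    . . . . . . . .
T3:
  2·area = 40
  edge (4, 4)→(8, 10): d=(4,6) right/bottom  bias=-1
  edge (8, 10)→(0, 8): d=(-8,-2) top-left  bias=+0
  edge (0, 8)→(4, 4): d=(4,-4) top-left  bias=+0
    (3,0)@(7, 1): e=[-30,70,0] → .  [on edge]
    (2,1)@(5, 3): e=[-10,50,0] → .  [on edge]
    (1,2)@(3, 5): e=[10,30,0] → X  [on edge]
    (2,2)@(5, 5): e=[-2,34,8] → .
    (0,3)@(1, 7): e=[30,10,0] → X  [on edge]
    (2,3)@(5, 7): e=[6,18,16] → X
    (3,3)@(7, 7): e=[-6,22,24] → .
    (0,4)@(1, 9): e=[38,-6,8] → .
    (1,4)@(3, 9): e=[26,-2,16] → .
    (2,4)@(5, 9): e=[14,2,24] → X
    (3,4)@(7, 9): e=[2,6,32] → X
    (4,4)@(9, 9): e=[-10,10,40] → .
  covered (6 px):
    . . . . . . . .
    . . . . . . . .
    . X . . . . . .
    X X X . . . . .
    . . X X . . . .
    . . . . . . . .

Answer: 15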